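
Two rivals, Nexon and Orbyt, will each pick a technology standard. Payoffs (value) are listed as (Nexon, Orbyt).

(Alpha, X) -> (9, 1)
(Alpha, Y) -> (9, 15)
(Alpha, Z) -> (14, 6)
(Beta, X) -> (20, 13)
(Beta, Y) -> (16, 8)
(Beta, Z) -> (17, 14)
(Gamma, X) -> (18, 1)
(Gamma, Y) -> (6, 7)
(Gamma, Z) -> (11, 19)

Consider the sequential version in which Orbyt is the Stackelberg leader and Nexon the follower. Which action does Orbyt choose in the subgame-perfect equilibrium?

Z

Backward induction with Orbyt moving first.
- X: BR = Beta, leader payoff 13.
- Y: BR = Beta, leader payoff 8.
- Z: BR = Beta, leader payoff 14.
Among 13, 8, 14, the best is 14 at Z. Subgame-perfect outcome: (Beta, Z) with payoffs (17, 14).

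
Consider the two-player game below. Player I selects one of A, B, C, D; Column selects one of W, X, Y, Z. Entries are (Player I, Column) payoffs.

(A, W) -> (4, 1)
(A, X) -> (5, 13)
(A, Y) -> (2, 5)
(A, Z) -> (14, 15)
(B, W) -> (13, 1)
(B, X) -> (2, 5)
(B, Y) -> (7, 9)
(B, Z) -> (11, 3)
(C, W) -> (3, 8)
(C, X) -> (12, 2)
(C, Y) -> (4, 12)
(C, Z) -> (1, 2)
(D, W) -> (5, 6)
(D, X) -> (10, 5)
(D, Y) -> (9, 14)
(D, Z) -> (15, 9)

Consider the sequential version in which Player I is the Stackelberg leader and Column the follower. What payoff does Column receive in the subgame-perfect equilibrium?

Column best-responds to each possible Player I move:
- A: BR = Z, leader payoff 14.
- B: BR = Y, leader payoff 7.
- C: BR = Y, leader payoff 4.
- D: BR = Y, leader payoff 9.
Among 14, 7, 4, 9, the best is 14 at A. Subgame-perfect outcome: (A, Z) with payoffs (14, 15).

15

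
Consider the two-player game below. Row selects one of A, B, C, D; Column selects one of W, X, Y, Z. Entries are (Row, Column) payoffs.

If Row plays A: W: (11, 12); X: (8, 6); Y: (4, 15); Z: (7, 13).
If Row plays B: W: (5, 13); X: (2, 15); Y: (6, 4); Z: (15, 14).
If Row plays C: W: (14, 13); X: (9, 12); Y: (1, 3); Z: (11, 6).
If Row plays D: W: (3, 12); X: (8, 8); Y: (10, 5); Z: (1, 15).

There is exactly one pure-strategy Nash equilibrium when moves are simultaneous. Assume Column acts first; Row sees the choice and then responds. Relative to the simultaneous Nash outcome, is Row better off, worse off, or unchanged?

better off

Work backward from Row's decision.
- W: Row compares 11, 5, 14, 3 and picks C; Column would get 13.
- X: Row compares 8, 2, 9, 8 and picks C; Column would get 12.
- Y: Row compares 4, 6, 1, 10 and picks D; Column would get 5.
- Z: Row compares 7, 15, 11, 1 and picks B; Column would get 14.
Column's induced payoffs are 13, 12, 5, 14, so Column commits to Z. Subgame-perfect outcome: (B, Z) with payoffs (15, 14).
For the simultaneous game, intersect best replies.
Row's best replies: W→C; X→C; Y→D; Z→B.
Column's best replies: A→Y; B→X; C→W; D→Z.
Only (C, W) has each player best-responding; Nash payoffs (14, 13).
Row earns 15 sequentially versus 14 at the Nash outcome: better off.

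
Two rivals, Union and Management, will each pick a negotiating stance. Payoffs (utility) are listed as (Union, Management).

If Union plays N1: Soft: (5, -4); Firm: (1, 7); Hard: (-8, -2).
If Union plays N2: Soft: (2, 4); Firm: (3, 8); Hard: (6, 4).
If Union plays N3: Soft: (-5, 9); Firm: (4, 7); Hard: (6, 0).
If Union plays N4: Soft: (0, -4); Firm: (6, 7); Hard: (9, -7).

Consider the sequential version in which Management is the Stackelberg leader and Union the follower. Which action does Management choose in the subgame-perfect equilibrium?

Solve by backward induction (Management leads).
- Soft: Union compares 5, 2, -5, 0 and picks N1; Management would get -4.
- Firm: Union compares 1, 3, 4, 6 and picks N4; Management would get 7.
- Hard: Union compares -8, 6, 6, 9 and picks N4; Management would get -7.
Maximizing over -4, 7, -7, Management chooses Firm. Subgame-perfect outcome: (N4, Firm) with payoffs (6, 7).

Firm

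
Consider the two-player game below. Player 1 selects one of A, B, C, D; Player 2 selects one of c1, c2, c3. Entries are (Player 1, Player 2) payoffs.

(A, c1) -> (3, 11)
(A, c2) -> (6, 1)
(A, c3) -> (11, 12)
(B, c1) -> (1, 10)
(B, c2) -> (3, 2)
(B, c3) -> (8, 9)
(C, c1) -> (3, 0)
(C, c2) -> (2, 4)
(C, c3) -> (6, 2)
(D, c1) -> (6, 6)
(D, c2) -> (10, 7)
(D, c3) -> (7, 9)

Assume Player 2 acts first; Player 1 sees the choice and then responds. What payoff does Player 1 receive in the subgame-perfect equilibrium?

Work backward from Player 1's decision.
- c1: Player 1 compares 3, 1, 3, 6 and picks D; Player 2 would get 6.
- c2: Player 1 compares 6, 3, 2, 10 and picks D; Player 2 would get 7.
- c3: Player 1 compares 11, 8, 6, 7 and picks A; Player 2 would get 12.
Player 2's induced payoffs are 6, 7, 12, so Player 2 commits to c3. Subgame-perfect outcome: (A, c3) with payoffs (11, 12).

11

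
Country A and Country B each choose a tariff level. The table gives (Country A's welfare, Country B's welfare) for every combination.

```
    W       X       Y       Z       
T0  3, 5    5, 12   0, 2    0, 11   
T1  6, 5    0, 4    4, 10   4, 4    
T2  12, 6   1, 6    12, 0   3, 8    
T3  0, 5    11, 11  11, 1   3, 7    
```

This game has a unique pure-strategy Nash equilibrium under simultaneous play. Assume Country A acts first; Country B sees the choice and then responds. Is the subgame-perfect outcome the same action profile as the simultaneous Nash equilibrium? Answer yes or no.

yes

Country B best-responds to each possible Country A move:
- T0 → Country B plays X (best of 5, 12, 2, 11); Country A gets 5.
- T1 → Country B plays Y (best of 5, 4, 10, 4); Country A gets 4.
- T2 → Country B plays Z (best of 6, 6, 0, 8); Country A gets 3.
- T3 → Country B plays X (best of 5, 11, 1, 7); Country A gets 11.
Maximizing over 5, 4, 3, 11, Country A chooses T3. Subgame-perfect outcome: (T3, X) with payoffs (11, 11).
Under simultaneous play:
Country A's best replies: W→T2; X→T3; Y→T2; Z→T1.
Country B's best replies: T0→X; T1→Y; T2→Z; T3→X.
Only (T3, X) has each player best-responding; Nash payoffs (11, 11).
Sequential outcome (T3, X) coincides with the Nash profile (T3, X).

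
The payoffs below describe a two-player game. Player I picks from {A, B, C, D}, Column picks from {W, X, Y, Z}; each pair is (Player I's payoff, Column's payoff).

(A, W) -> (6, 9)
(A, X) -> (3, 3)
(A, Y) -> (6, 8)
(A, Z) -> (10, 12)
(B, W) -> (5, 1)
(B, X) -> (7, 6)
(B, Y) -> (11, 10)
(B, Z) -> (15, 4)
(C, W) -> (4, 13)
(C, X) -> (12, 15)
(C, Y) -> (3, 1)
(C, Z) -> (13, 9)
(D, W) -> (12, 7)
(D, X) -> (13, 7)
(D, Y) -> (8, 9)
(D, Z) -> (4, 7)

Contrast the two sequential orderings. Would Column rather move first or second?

second

If Player I leads: Column's best replies are A→Z, B→Y, C→X, D→Y; Player I's induced payoffs 10, 11, 12, 8; outcome (C, X), payoffs (12, 15).
If Column leads: Player I's best replies are W→D, X→D, Y→B, Z→B; Column's induced payoffs 7, 7, 10, 4; outcome (B, Y), payoffs (11, 10).
Column gets 10 moving first and 15 moving second, so Column prefers to move second.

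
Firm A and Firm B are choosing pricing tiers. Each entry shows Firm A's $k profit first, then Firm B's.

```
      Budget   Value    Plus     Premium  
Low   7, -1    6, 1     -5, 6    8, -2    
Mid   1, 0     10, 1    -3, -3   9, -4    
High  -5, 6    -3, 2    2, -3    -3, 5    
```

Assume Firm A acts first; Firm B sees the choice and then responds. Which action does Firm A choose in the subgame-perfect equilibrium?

Work backward from Firm B's decision.
- Low → Firm B plays Plus (best of -1, 1, 6, -2); Firm A gets -5.
- Mid → Firm B plays Value (best of 0, 1, -3, -4); Firm A gets 10.
- High → Firm B plays Budget (best of 6, 2, -3, 5); Firm A gets -5.
Among -5, 10, -5, the best is 10 at Mid. Subgame-perfect outcome: (Mid, Value) with payoffs (10, 1).

Mid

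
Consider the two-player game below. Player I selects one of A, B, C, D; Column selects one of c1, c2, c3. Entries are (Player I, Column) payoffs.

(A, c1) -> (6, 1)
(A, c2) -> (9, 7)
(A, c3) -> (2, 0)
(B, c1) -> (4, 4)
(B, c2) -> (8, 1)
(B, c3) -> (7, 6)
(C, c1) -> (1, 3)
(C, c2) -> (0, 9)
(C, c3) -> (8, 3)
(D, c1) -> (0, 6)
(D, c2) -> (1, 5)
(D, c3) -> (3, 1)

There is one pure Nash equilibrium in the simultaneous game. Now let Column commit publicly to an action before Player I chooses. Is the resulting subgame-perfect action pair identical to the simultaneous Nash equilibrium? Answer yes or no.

Work backward from Player I's decision.
- c1: BR = A, leader payoff 1.
- c2: BR = A, leader payoff 7.
- c3: BR = C, leader payoff 3.
Column's induced payoffs are 1, 7, 3, so Column commits to c2. Subgame-perfect outcome: (A, c2) with payoffs (9, 7).
For the simultaneous game, intersect best replies.
Player I's best replies: c1→A; c2→A; c3→C.
Column's best replies: A→c2; B→c3; C→c2; D→c1.
The unique mutual best reply is (A, c2), giving (9, 7).
Sequential outcome (A, c2) coincides with the Nash profile (A, c2).

yes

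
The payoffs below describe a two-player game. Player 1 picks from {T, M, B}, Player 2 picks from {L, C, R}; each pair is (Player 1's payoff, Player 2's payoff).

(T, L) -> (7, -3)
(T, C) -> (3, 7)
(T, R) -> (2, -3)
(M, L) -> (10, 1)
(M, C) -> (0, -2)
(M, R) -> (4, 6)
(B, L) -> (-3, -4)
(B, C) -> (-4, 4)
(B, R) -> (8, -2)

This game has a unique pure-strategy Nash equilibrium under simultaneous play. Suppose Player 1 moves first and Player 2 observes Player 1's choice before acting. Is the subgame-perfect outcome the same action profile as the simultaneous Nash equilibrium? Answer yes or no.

no

Work backward from Player 2's decision.
- T → Player 2 plays C (best of -3, 7, -3); Player 1 gets 3.
- M → Player 2 plays R (best of 1, -2, 6); Player 1 gets 4.
- B → Player 2 plays C (best of -4, 4, -2); Player 1 gets -4.
Player 1's induced payoffs are 3, 4, -4, so Player 1 commits to M. Subgame-perfect outcome: (M, R) with payoffs (4, 6).
Now find the simultaneous Nash equilibrium.
Player 1's best replies: L→M; C→T; R→B.
Player 2's best replies: T→C; M→R; B→C.
The unique mutual best reply is (T, C), giving (3, 7).
Sequential outcome (M, R) differs from the Nash profile (T, C).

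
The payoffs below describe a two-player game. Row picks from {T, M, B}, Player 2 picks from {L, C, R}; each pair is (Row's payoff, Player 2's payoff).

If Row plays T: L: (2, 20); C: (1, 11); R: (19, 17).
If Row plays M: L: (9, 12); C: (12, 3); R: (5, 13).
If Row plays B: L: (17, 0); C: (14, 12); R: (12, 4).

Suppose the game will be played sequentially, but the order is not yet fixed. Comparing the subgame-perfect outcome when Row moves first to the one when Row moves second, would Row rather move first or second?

If Row leads: Player 2's best replies are T→L, M→R, B→C; Row's induced payoffs 2, 5, 14; outcome (B, C), payoffs (14, 12).
If Player 2 leads: Row's best replies are L→B, C→B, R→T; Player 2's induced payoffs 0, 12, 17; outcome (T, R), payoffs (19, 17).
Row gets 14 moving first and 19 moving second, so Row prefers to move second.

second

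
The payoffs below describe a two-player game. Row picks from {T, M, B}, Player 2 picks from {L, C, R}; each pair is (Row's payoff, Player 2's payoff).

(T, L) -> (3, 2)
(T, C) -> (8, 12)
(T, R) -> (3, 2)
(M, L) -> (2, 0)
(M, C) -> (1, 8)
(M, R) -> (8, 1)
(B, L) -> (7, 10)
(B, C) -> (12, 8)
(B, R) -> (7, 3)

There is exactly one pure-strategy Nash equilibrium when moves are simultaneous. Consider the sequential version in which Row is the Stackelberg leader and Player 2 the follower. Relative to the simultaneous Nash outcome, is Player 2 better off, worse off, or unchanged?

Backward induction with Row moving first.
- T: Player 2 compares 2, 12, 2 and picks C; Row would get 8.
- M: Player 2 compares 0, 8, 1 and picks C; Row would get 1.
- B: Player 2 compares 10, 8, 3 and picks L; Row would get 7.
Among 8, 1, 7, the best is 8 at T. Subgame-perfect outcome: (T, C) with payoffs (8, 12).
Under simultaneous play:
Row's best replies: L→B; C→B; R→M.
Player 2's best replies: T→C; M→C; B→L.
Only (B, L) has each player best-responding; Nash payoffs (7, 10).
Player 2 earns 12 sequentially versus 10 at the Nash outcome: better off.

better off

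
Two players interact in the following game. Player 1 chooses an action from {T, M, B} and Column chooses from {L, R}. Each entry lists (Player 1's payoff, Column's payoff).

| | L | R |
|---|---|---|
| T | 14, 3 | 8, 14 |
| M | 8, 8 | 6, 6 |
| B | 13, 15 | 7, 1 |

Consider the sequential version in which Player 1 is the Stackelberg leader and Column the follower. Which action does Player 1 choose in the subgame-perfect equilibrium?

Column best-responds to each possible Player 1 move:
- T: BR = R, leader payoff 8.
- M: BR = L, leader payoff 8.
- B: BR = L, leader payoff 13.
Maximizing over 8, 8, 13, Player 1 chooses B. Subgame-perfect outcome: (B, L) with payoffs (13, 15).

B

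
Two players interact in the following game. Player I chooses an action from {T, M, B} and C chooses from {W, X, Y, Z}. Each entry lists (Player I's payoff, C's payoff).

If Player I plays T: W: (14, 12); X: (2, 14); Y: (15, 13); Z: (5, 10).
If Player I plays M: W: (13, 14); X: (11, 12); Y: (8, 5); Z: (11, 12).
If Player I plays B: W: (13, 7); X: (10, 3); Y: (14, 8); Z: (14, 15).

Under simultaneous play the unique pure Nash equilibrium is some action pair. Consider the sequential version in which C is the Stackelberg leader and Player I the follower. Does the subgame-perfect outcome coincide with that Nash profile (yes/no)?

Solve by backward induction (C leads).
- W → Player I plays T (best of 14, 13, 13); C gets 12.
- X → Player I plays M (best of 2, 11, 10); C gets 12.
- Y → Player I plays T (best of 15, 8, 14); C gets 13.
- Z → Player I plays B (best of 5, 11, 14); C gets 15.
Among 12, 12, 13, 15, the best is 15 at Z. Subgame-perfect outcome: (B, Z) with payoffs (14, 15).
Now find the simultaneous Nash equilibrium.
Player I's best replies: W→T; X→M; Y→T; Z→B.
C's best replies: T→X; M→W; B→Z.
The unique mutual best reply is (B, Z), giving (14, 15).
Sequential outcome (B, Z) coincides with the Nash profile (B, Z).

yes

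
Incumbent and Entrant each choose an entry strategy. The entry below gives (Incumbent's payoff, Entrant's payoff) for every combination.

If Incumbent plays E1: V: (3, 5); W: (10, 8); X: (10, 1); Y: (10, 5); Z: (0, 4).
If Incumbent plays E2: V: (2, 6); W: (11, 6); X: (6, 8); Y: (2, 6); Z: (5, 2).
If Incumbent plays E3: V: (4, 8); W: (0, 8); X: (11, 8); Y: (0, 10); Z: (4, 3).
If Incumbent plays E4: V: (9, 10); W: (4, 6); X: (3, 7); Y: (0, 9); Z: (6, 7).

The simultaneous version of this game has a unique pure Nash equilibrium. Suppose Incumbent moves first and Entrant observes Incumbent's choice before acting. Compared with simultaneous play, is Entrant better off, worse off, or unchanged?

Work backward from Entrant's decision.
- E1: BR = W, leader payoff 10.
- E2: BR = X, leader payoff 6.
- E3: BR = Y, leader payoff 0.
- E4: BR = V, leader payoff 9.
Incumbent's induced payoffs are 10, 6, 0, 9, so Incumbent commits to E1. Subgame-perfect outcome: (E1, W) with payoffs (10, 8).
For the simultaneous game, intersect best replies.
Incumbent's best replies: V→E4; W→E2; X→E3; Y→E1; Z→E4.
Entrant's best replies: E1→W; E2→X; E3→Y; E4→V.
Only (E4, V) has each player best-responding; Nash payoffs (9, 10).
Entrant earns 8 sequentially versus 10 at the Nash outcome: worse off.

worse off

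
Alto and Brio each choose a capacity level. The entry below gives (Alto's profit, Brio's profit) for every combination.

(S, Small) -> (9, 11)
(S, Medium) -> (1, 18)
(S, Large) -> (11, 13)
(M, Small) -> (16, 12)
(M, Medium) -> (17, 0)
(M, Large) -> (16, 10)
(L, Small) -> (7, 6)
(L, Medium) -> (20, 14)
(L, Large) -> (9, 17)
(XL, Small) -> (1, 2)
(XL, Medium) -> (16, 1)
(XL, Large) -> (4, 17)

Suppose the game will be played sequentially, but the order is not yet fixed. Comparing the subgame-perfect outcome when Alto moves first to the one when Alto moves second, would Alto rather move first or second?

second

If Alto leads: Brio's best replies are S→Medium, M→Small, L→Large, XL→Large; Alto's induced payoffs 1, 16, 9, 4; outcome (M, Small), payoffs (16, 12).
If Brio leads: Alto's best replies are Small→M, Medium→L, Large→M; Brio's induced payoffs 12, 14, 10; outcome (L, Medium), payoffs (20, 14).
Alto gets 16 moving first and 20 moving second, so Alto prefers to move second.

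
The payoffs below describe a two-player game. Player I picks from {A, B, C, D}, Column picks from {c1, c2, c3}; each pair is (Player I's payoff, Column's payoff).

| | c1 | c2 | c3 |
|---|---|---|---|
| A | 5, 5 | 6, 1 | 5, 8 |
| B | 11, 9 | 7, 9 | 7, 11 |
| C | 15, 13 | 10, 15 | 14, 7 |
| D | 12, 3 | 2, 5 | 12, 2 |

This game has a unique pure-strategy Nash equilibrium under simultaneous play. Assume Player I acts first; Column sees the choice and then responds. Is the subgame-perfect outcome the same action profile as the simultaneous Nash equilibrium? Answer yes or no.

yes

Backward induction with Player I moving first.
- A: BR = c3, leader payoff 5.
- B: BR = c3, leader payoff 7.
- C: BR = c2, leader payoff 10.
- D: BR = c2, leader payoff 2.
Among 5, 7, 10, 2, the best is 10 at C. Subgame-perfect outcome: (C, c2) with payoffs (10, 15).
Under simultaneous play:
Player I's best replies: c1→C; c2→C; c3→C.
Column's best replies: A→c3; B→c3; C→c2; D→c2.
The unique mutual best reply is (C, c2), giving (10, 15).
Sequential outcome (C, c2) coincides with the Nash profile (C, c2).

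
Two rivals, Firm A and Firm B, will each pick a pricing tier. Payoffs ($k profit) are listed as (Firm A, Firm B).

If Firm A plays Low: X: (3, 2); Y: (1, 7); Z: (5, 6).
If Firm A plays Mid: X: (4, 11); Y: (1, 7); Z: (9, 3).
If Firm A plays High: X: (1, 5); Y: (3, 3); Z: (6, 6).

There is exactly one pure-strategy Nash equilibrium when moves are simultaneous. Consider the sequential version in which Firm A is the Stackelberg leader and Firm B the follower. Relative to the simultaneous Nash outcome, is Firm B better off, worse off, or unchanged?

Backward induction with Firm A moving first.
- Low → Firm B plays Y (best of 2, 7, 6); Firm A gets 1.
- Mid → Firm B plays X (best of 11, 7, 3); Firm A gets 4.
- High → Firm B plays Z (best of 5, 3, 6); Firm A gets 6.
Firm A's induced payoffs are 1, 4, 6, so Firm A commits to High. Subgame-perfect outcome: (High, Z) with payoffs (6, 6).
Under simultaneous play:
Firm A's best replies: X→Mid; Y→High; Z→Mid.
Firm B's best replies: Low→Y; Mid→X; High→Z.
The unique mutual best reply is (Mid, X), giving (4, 11).
Firm B earns 6 sequentially versus 11 at the Nash outcome: worse off.

worse off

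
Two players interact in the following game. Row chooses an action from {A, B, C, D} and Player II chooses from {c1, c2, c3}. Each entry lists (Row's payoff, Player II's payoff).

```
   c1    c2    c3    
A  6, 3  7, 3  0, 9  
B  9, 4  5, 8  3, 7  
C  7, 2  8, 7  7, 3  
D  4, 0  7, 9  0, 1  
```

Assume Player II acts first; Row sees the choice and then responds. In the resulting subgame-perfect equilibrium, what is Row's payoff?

8

Row best-responds to each possible Player II move:
- c1: BR = B, leader payoff 4.
- c2: BR = C, leader payoff 7.
- c3: BR = C, leader payoff 3.
Among 4, 7, 3, the best is 7 at c2. Subgame-perfect outcome: (C, c2) with payoffs (8, 7).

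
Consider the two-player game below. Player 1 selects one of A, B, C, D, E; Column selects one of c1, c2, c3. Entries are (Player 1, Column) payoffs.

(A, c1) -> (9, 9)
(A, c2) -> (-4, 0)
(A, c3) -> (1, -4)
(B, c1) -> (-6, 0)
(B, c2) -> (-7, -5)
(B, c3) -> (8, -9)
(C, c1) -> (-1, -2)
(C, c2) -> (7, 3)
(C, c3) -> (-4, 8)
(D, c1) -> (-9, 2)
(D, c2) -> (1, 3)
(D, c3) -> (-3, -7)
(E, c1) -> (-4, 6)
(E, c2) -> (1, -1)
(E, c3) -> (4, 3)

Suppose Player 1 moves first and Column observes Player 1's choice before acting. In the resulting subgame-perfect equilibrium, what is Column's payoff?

Backward induction with Player 1 moving first.
- A → Column plays c1 (best of 9, 0, -4); Player 1 gets 9.
- B → Column plays c1 (best of 0, -5, -9); Player 1 gets -6.
- C → Column plays c3 (best of -2, 3, 8); Player 1 gets -4.
- D → Column plays c2 (best of 2, 3, -7); Player 1 gets 1.
- E → Column plays c1 (best of 6, -1, 3); Player 1 gets -4.
Among 9, -6, -4, 1, -4, the best is 9 at A. Subgame-perfect outcome: (A, c1) with payoffs (9, 9).

9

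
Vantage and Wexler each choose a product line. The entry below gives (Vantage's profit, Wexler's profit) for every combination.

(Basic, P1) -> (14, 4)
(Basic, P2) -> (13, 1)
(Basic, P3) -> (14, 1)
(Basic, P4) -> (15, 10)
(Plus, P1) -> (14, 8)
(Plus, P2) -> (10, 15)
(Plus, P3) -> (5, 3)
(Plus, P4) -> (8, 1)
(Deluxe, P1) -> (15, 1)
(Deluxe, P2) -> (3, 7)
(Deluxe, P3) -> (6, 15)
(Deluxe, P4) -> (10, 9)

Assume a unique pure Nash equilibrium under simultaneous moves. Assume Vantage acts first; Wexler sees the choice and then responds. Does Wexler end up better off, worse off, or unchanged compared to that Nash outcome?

unchanged

Work backward from Wexler's decision.
- Basic → Wexler plays P4 (best of 4, 1, 1, 10); Vantage gets 15.
- Plus → Wexler plays P2 (best of 8, 15, 3, 1); Vantage gets 10.
- Deluxe → Wexler plays P3 (best of 1, 7, 15, 9); Vantage gets 6.
Vantage's induced payoffs are 15, 10, 6, so Vantage commits to Basic. Subgame-perfect outcome: (Basic, P4) with payoffs (15, 10).
Now find the simultaneous Nash equilibrium.
Vantage's best replies: P1→Deluxe; P2→Basic; P3→Basic; P4→Basic.
Wexler's best replies: Basic→P4; Plus→P2; Deluxe→P3.
The unique mutual best reply is (Basic, P4), giving (15, 10).
Wexler earns 10 sequentially versus 10 at the Nash outcome: unchanged.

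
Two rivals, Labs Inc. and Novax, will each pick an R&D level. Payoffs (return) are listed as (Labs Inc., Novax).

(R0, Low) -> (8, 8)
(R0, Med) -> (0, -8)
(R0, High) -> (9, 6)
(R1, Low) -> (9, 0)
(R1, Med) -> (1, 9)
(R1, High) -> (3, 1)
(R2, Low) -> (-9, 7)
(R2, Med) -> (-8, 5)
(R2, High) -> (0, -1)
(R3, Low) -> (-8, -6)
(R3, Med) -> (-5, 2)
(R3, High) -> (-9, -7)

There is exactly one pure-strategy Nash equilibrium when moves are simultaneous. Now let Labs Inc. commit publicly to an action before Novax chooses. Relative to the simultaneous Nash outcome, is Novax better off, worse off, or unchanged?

worse off

Work backward from Novax's decision.
- R0 → Novax plays Low (best of 8, -8, 6); Labs Inc. gets 8.
- R1 → Novax plays Med (best of 0, 9, 1); Labs Inc. gets 1.
- R2 → Novax plays Low (best of 7, 5, -1); Labs Inc. gets -9.
- R3 → Novax plays Med (best of -6, 2, -7); Labs Inc. gets -5.
Labs Inc.'s induced payoffs are 8, 1, -9, -5, so Labs Inc. commits to R0. Subgame-perfect outcome: (R0, Low) with payoffs (8, 8).
Under simultaneous play:
Labs Inc.'s best replies: Low→R1; Med→R1; High→R0.
Novax's best replies: R0→Low; R1→Med; R2→Low; R3→Med.
The unique mutual best reply is (R1, Med), giving (1, 9).
Novax earns 8 sequentially versus 9 at the Nash outcome: worse off.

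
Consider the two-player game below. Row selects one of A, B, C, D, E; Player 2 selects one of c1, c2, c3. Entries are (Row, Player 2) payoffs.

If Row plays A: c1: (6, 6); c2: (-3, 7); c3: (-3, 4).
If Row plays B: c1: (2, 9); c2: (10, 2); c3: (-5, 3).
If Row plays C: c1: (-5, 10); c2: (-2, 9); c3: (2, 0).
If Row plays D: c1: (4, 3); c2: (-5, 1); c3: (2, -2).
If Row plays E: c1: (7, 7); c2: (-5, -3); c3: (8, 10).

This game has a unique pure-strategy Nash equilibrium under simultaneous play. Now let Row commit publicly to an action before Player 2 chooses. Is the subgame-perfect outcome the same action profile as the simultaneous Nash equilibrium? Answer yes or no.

Backward induction with Row moving first.
- A → Player 2 plays c2 (best of 6, 7, 4); Row gets -3.
- B → Player 2 plays c1 (best of 9, 2, 3); Row gets 2.
- C → Player 2 plays c1 (best of 10, 9, 0); Row gets -5.
- D → Player 2 plays c1 (best of 3, 1, -2); Row gets 4.
- E → Player 2 plays c3 (best of 7, -3, 10); Row gets 8.
Maximizing over -3, 2, -5, 4, 8, Row chooses E. Subgame-perfect outcome: (E, c3) with payoffs (8, 10).
For the simultaneous game, intersect best replies.
Row's best replies: c1→E; c2→B; c3→E.
Player 2's best replies: A→c2; B→c1; C→c1; D→c1; E→c3.
The unique mutual best reply is (E, c3), giving (8, 10).
Sequential outcome (E, c3) coincides with the Nash profile (E, c3).

yes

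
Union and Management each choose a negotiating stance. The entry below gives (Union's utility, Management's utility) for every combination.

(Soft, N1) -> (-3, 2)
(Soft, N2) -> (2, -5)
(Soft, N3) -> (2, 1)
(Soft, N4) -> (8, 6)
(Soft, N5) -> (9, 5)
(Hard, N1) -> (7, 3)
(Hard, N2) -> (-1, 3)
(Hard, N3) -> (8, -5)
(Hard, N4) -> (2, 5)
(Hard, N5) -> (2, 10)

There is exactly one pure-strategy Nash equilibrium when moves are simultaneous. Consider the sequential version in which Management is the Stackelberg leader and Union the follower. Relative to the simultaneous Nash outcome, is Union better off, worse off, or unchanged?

unchanged

Backward induction with Management moving first.
- N1 → Union plays Hard (best of -3, 7); Management gets 3.
- N2 → Union plays Soft (best of 2, -1); Management gets -5.
- N3 → Union plays Hard (best of 2, 8); Management gets -5.
- N4 → Union plays Soft (best of 8, 2); Management gets 6.
- N5 → Union plays Soft (best of 9, 2); Management gets 5.
Management's induced payoffs are 3, -5, -5, 6, 5, so Management commits to N4. Subgame-perfect outcome: (Soft, N4) with payoffs (8, 6).
For the simultaneous game, intersect best replies.
Union's best replies: N1→Hard; N2→Soft; N3→Hard; N4→Soft; N5→Soft.
Management's best replies: Soft→N4; Hard→N5.
The unique mutual best reply is (Soft, N4), giving (8, 6).
Union earns 8 sequentially versus 8 at the Nash outcome: unchanged.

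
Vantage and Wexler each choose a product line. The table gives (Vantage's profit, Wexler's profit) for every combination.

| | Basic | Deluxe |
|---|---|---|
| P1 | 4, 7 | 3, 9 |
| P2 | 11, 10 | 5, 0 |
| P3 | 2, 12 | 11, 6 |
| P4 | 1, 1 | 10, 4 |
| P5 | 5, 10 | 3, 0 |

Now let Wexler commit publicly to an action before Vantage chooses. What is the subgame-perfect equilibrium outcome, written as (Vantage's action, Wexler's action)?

(P2, Basic)

Backward induction with Wexler moving first.
- Basic → Vantage plays P2 (best of 4, 11, 2, 1, 5); Wexler gets 10.
- Deluxe → Vantage plays P3 (best of 3, 5, 11, 10, 3); Wexler gets 6.
Maximizing over 10, 6, Wexler chooses Basic. Subgame-perfect outcome: (P2, Basic) with payoffs (11, 10).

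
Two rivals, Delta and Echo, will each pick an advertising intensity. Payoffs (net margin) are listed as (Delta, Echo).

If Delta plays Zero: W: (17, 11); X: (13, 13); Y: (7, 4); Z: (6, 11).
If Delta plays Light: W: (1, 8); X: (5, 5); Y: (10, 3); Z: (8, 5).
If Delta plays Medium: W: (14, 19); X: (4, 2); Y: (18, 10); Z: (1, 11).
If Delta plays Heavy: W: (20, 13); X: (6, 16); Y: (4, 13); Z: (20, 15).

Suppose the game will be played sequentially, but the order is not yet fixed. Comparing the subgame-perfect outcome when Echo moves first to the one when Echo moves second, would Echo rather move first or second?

second

If Delta leads: Echo's best replies are Zero→X, Light→W, Medium→W, Heavy→X; Delta's induced payoffs 13, 1, 14, 6; outcome (Medium, W), payoffs (14, 19).
If Echo leads: Delta's best replies are W→Heavy, X→Zero, Y→Medium, Z→Heavy; Echo's induced payoffs 13, 13, 10, 15; outcome (Heavy, Z), payoffs (20, 15).
Echo gets 15 moving first and 19 moving second, so Echo prefers to move second.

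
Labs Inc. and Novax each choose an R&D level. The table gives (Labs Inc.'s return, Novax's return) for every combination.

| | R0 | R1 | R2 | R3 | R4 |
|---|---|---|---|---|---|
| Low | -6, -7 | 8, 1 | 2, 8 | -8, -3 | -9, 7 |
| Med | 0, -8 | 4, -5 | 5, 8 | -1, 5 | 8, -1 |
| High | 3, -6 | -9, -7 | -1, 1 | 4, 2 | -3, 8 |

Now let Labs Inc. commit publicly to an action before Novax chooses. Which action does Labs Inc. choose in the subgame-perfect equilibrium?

Med

Backward induction with Labs Inc. moving first.
- Low → Novax plays R2 (best of -7, 1, 8, -3, 7); Labs Inc. gets 2.
- Med → Novax plays R2 (best of -8, -5, 8, 5, -1); Labs Inc. gets 5.
- High → Novax plays R4 (best of -6, -7, 1, 2, 8); Labs Inc. gets -3.
Maximizing over 2, 5, -3, Labs Inc. chooses Med. Subgame-perfect outcome: (Med, R2) with payoffs (5, 8).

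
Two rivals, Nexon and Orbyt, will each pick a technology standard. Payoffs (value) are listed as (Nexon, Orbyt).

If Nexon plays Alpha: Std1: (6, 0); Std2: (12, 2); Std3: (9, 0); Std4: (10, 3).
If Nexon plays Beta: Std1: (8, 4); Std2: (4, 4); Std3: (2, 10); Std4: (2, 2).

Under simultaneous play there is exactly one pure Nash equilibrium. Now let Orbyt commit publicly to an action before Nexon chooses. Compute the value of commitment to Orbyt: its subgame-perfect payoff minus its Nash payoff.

1

Nexon best-responds to each possible Orbyt move:
- Std1: Nexon compares 6, 8 and picks Beta; Orbyt would get 4.
- Std2: Nexon compares 12, 4 and picks Alpha; Orbyt would get 2.
- Std3: Nexon compares 9, 2 and picks Alpha; Orbyt would get 0.
- Std4: Nexon compares 10, 2 and picks Alpha; Orbyt would get 3.
Maximizing over 4, 2, 0, 3, Orbyt chooses Std1. Subgame-perfect outcome: (Beta, Std1) with payoffs (8, 4).
Now find the simultaneous Nash equilibrium.
Nexon's best replies: Std1→Beta; Std2→Alpha; Std3→Alpha; Std4→Alpha.
Orbyt's best replies: Alpha→Std4; Beta→Std3.
Only (Alpha, Std4) has each player best-responding; Nash payoffs (10, 3).
Orbyt's commitment gain: 4 − 3 = 1.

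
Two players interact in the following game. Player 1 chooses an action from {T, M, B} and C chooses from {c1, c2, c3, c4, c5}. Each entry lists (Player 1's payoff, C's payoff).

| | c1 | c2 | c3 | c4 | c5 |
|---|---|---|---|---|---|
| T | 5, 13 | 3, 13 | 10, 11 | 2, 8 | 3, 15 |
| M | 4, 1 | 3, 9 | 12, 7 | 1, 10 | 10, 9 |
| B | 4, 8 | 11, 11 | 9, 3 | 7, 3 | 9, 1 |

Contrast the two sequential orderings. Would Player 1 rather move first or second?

first

If Player 1 leads: C's best replies are T→c5, M→c4, B→c2; Player 1's induced payoffs 3, 1, 11; outcome (B, c2), payoffs (11, 11).
If C leads: Player 1's best replies are c1→T, c2→B, c3→M, c4→B, c5→M; C's induced payoffs 13, 11, 7, 3, 9; outcome (T, c1), payoffs (5, 13).
Player 1 gets 11 moving first and 5 moving second, so Player 1 prefers to move first.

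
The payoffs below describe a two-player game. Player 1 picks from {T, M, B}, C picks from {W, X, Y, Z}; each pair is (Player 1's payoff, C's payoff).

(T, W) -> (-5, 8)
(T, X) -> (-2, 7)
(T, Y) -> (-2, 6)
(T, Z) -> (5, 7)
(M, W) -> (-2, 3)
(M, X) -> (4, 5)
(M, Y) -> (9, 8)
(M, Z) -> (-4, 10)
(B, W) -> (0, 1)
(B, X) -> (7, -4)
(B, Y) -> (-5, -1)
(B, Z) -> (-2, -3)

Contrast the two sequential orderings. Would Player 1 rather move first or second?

If Player 1 leads: C's best replies are T→W, M→Z, B→W; Player 1's induced payoffs -5, -4, 0; outcome (B, W), payoffs (0, 1).
If C leads: Player 1's best replies are W→B, X→B, Y→M, Z→T; C's induced payoffs 1, -4, 8, 7; outcome (M, Y), payoffs (9, 8).
Player 1 gets 0 moving first and 9 moving second, so Player 1 prefers to move second.

second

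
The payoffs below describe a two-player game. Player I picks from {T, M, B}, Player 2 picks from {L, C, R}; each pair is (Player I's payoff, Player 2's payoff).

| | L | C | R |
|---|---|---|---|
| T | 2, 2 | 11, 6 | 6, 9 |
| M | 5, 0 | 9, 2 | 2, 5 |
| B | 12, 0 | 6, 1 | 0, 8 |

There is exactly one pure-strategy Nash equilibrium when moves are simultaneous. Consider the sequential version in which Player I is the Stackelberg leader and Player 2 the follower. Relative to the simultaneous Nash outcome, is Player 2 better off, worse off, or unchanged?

Backward induction with Player I moving first.
- T: Player 2 compares 2, 6, 9 and picks R; Player I would get 6.
- M: Player 2 compares 0, 2, 5 and picks R; Player I would get 2.
- B: Player 2 compares 0, 1, 8 and picks R; Player I would get 0.
Among 6, 2, 0, the best is 6 at T. Subgame-perfect outcome: (T, R) with payoffs (6, 9).
Under simultaneous play:
Player I's best replies: L→B; C→T; R→T.
Player 2's best replies: T→R; M→R; B→R.
Only (T, R) has each player best-responding; Nash payoffs (6, 9).
Player 2 earns 9 sequentially versus 9 at the Nash outcome: unchanged.

unchanged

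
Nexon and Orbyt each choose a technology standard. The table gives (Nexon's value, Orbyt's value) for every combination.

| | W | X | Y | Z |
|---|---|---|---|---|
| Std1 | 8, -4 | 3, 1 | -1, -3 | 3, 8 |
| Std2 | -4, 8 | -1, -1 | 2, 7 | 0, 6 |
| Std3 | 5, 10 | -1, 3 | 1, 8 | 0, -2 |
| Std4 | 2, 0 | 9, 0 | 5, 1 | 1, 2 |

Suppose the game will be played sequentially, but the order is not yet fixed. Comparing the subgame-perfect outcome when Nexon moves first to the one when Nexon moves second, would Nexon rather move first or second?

If Nexon leads: Orbyt's best replies are Std1→Z, Std2→W, Std3→W, Std4→Z; Nexon's induced payoffs 3, -4, 5, 1; outcome (Std3, W), payoffs (5, 10).
If Orbyt leads: Nexon's best replies are W→Std1, X→Std4, Y→Std4, Z→Std1; Orbyt's induced payoffs -4, 0, 1, 8; outcome (Std1, Z), payoffs (3, 8).
Nexon gets 5 moving first and 3 moving second, so Nexon prefers to move first.

first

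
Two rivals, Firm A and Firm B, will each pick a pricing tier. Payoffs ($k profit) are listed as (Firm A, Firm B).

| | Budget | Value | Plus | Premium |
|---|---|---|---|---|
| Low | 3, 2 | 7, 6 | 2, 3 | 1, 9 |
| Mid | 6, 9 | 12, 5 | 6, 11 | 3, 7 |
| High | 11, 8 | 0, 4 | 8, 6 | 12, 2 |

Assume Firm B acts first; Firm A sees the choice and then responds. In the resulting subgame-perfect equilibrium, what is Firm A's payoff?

11

Backward induction with Firm B moving first.
- Budget → Firm A plays High (best of 3, 6, 11); Firm B gets 8.
- Value → Firm A plays Mid (best of 7, 12, 0); Firm B gets 5.
- Plus → Firm A plays High (best of 2, 6, 8); Firm B gets 6.
- Premium → Firm A plays High (best of 1, 3, 12); Firm B gets 2.
Among 8, 5, 6, 2, the best is 8 at Budget. Subgame-perfect outcome: (High, Budget) with payoffs (11, 8).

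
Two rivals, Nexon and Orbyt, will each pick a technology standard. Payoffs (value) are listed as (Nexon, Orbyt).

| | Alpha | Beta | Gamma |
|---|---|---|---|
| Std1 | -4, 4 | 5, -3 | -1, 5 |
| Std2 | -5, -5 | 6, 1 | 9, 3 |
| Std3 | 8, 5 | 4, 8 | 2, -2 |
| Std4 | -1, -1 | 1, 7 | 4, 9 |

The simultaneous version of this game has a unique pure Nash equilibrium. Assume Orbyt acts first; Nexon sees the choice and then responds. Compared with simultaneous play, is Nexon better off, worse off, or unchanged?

Backward induction with Orbyt moving first.
- Alpha: Nexon compares -4, -5, 8, -1 and picks Std3; Orbyt would get 5.
- Beta: Nexon compares 5, 6, 4, 1 and picks Std2; Orbyt would get 1.
- Gamma: Nexon compares -1, 9, 2, 4 and picks Std2; Orbyt would get 3.
Among 5, 1, 3, the best is 5 at Alpha. Subgame-perfect outcome: (Std3, Alpha) with payoffs (8, 5).
Now find the simultaneous Nash equilibrium.
Nexon's best replies: Alpha→Std3; Beta→Std2; Gamma→Std2.
Orbyt's best replies: Std1→Gamma; Std2→Gamma; Std3→Beta; Std4→Gamma.
The unique mutual best reply is (Std2, Gamma), giving (9, 3).
Nexon earns 8 sequentially versus 9 at the Nash outcome: worse off.

worse off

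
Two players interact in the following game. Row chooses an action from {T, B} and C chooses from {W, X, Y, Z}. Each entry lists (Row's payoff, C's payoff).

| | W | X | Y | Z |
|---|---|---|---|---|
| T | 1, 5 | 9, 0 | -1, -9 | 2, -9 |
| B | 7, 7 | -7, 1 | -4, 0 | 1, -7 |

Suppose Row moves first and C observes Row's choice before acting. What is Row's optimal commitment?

Backward induction with Row moving first.
- T → C plays W (best of 5, 0, -9, -9); Row gets 1.
- B → C plays W (best of 7, 1, 0, -7); Row gets 7.
Among 1, 7, the best is 7 at B. Subgame-perfect outcome: (B, W) with payoffs (7, 7).

B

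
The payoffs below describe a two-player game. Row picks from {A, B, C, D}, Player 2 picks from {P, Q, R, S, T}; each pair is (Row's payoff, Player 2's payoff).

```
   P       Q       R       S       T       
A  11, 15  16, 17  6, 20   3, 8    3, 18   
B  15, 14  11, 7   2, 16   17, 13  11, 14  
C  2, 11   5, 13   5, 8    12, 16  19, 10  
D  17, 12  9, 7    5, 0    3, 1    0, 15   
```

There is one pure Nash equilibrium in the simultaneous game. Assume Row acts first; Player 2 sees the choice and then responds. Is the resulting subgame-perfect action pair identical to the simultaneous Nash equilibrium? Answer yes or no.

no

Work backward from Player 2's decision.
- A: Player 2 compares 15, 17, 20, 8, 18 and picks R; Row would get 6.
- B: Player 2 compares 14, 7, 16, 13, 14 and picks R; Row would get 2.
- C: Player 2 compares 11, 13, 8, 16, 10 and picks S; Row would get 12.
- D: Player 2 compares 12, 7, 0, 1, 15 and picks T; Row would get 0.
Maximizing over 6, 2, 12, 0, Row chooses C. Subgame-perfect outcome: (C, S) with payoffs (12, 16).
For the simultaneous game, intersect best replies.
Row's best replies: P→D; Q→A; R→A; S→B; T→C.
Player 2's best replies: A→R; B→R; C→S; D→T.
Only (A, R) has each player best-responding; Nash payoffs (6, 20).
Sequential outcome (C, S) differs from the Nash profile (A, R).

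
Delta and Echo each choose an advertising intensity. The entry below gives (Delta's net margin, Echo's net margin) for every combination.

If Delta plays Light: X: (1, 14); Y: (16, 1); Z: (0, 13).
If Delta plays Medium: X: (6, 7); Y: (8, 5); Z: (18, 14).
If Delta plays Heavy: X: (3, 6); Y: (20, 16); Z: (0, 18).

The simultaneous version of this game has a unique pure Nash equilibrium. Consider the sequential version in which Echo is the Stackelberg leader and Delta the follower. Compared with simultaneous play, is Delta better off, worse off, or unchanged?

better off

Backward induction with Echo moving first.
- X: Delta compares 1, 6, 3 and picks Medium; Echo would get 7.
- Y: Delta compares 16, 8, 20 and picks Heavy; Echo would get 16.
- Z: Delta compares 0, 18, 0 and picks Medium; Echo would get 14.
Echo's induced payoffs are 7, 16, 14, so Echo commits to Y. Subgame-perfect outcome: (Heavy, Y) with payoffs (20, 16).
Under simultaneous play:
Delta's best replies: X→Medium; Y→Heavy; Z→Medium.
Echo's best replies: Light→X; Medium→Z; Heavy→Z.
Only (Medium, Z) has each player best-responding; Nash payoffs (18, 14).
Delta earns 20 sequentially versus 18 at the Nash outcome: better off.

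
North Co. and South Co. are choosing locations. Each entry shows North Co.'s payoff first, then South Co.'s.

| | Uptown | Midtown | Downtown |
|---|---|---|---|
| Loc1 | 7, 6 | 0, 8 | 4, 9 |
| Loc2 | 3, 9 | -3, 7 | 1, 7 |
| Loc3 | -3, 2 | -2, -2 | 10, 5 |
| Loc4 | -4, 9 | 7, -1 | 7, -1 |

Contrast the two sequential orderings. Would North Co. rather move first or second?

first

If North Co. leads: South Co.'s best replies are Loc1→Downtown, Loc2→Uptown, Loc3→Downtown, Loc4→Uptown; North Co.'s induced payoffs 4, 3, 10, -4; outcome (Loc3, Downtown), payoffs (10, 5).
If South Co. leads: North Co.'s best replies are Uptown→Loc1, Midtown→Loc4, Downtown→Loc3; South Co.'s induced payoffs 6, -1, 5; outcome (Loc1, Uptown), payoffs (7, 6).
North Co. gets 10 moving first and 7 moving second, so North Co. prefers to move first.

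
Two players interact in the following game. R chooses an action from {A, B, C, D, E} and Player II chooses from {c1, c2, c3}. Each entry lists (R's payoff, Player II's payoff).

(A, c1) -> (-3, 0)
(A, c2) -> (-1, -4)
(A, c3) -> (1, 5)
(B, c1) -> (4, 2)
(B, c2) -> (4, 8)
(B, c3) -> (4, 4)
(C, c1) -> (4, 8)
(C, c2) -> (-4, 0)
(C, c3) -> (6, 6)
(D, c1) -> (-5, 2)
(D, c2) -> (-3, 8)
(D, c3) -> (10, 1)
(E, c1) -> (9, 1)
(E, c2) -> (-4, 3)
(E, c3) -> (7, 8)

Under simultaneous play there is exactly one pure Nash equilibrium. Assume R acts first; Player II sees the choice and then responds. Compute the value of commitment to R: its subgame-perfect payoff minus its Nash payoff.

Player II best-responds to each possible R move:
- A: Player II compares 0, -4, 5 and picks c3; R would get 1.
- B: Player II compares 2, 8, 4 and picks c2; R would get 4.
- C: Player II compares 8, 0, 6 and picks c1; R would get 4.
- D: Player II compares 2, 8, 1 and picks c2; R would get -3.
- E: Player II compares 1, 3, 8 and picks c3; R would get 7.
Among 1, 4, 4, -3, 7, the best is 7 at E. Subgame-perfect outcome: (E, c3) with payoffs (7, 8).
Under simultaneous play:
R's best replies: c1→E; c2→B; c3→D.
Player II's best replies: A→c3; B→c2; C→c1; D→c2; E→c3.
The unique mutual best reply is (B, c2), giving (4, 8).
R's commitment gain: 7 − 4 = 3.

3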